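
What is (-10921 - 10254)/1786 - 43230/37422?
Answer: -13176055/1012662 ≈ -13.011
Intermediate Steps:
(-10921 - 10254)/1786 - 43230/37422 = -21175*1/1786 - 43230*1/37422 = -21175/1786 - 655/567 = -13176055/1012662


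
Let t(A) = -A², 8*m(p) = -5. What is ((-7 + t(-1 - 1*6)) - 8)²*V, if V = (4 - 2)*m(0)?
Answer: -5120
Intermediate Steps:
m(p) = -5/8 (m(p) = (⅛)*(-5) = -5/8)
V = -5/4 (V = (4 - 2)*(-5/8) = 2*(-5/8) = -5/4 ≈ -1.2500)
((-7 + t(-1 - 1*6)) - 8)²*V = ((-7 - (-1 - 1*6)²) - 8)²*(-5/4) = ((-7 - (-1 - 6)²) - 8)²*(-5/4) = ((-7 - 1*(-7)²) - 8)²*(-5/4) = ((-7 - 1*49) - 8)²*(-5/4) = ((-7 - 49) - 8)²*(-5/4) = (-56 - 8)²*(-5/4) = (-64)²*(-5/4) = 4096*(-5/4) = -5120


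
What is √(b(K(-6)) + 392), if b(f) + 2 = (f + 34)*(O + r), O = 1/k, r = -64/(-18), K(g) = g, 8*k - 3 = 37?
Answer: √111410/15 ≈ 22.252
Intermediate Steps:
k = 5 (k = 3/8 + (⅛)*37 = 3/8 + 37/8 = 5)
r = 32/9 (r = -64*(-1/18) = 32/9 ≈ 3.5556)
O = ⅕ (O = 1/5 = ⅕ ≈ 0.20000)
b(f) = 5656/45 + 169*f/45 (b(f) = -2 + (f + 34)*(⅕ + 32/9) = -2 + (34 + f)*(169/45) = -2 + (5746/45 + 169*f/45) = 5656/45 + 169*f/45)
√(b(K(-6)) + 392) = √((5656/45 + (169/45)*(-6)) + 392) = √((5656/45 - 338/15) + 392) = √(4642/45 + 392) = √(22282/45) = √111410/15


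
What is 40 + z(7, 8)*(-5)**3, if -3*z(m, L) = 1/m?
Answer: 965/21 ≈ 45.952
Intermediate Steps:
z(m, L) = -1/(3*m)
40 + z(7, 8)*(-5)**3 = 40 - 1/3/7*(-5)**3 = 40 - 1/3*1/7*(-125) = 40 - 1/21*(-125) = 40 + 125/21 = 965/21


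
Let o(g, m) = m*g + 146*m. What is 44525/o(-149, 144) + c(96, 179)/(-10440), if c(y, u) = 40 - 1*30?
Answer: -1291237/12528 ≈ -103.07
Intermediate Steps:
o(g, m) = 146*m + g*m (o(g, m) = g*m + 146*m = 146*m + g*m)
c(y, u) = 10 (c(y, u) = 40 - 30 = 10)
44525/o(-149, 144) + c(96, 179)/(-10440) = 44525/((144*(146 - 149))) + 10/(-10440) = 44525/((144*(-3))) + 10*(-1/10440) = 44525/(-432) - 1/1044 = 44525*(-1/432) - 1/1044 = -44525/432 - 1/1044 = -1291237/12528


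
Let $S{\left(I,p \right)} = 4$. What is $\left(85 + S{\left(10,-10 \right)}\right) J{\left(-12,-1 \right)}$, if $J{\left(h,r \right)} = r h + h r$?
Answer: $2136$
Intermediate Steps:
$J{\left(h,r \right)} = 2 h r$ ($J{\left(h,r \right)} = h r + h r = 2 h r$)
$\left(85 + S{\left(10,-10 \right)}\right) J{\left(-12,-1 \right)} = \left(85 + 4\right) 2 \left(-12\right) \left(-1\right) = 89 \cdot 24 = 2136$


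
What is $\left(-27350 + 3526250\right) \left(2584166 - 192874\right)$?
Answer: $8366891578800$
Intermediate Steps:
$\left(-27350 + 3526250\right) \left(2584166 - 192874\right) = 3498900 \left(2584166 - 192874\right) = 3498900 \cdot 2391292 = 8366891578800$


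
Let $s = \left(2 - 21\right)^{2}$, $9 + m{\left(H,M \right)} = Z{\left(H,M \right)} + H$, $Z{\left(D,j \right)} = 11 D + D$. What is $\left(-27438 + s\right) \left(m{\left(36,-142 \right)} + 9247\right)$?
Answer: $-262809362$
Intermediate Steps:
$Z{\left(D,j \right)} = 12 D$
$m{\left(H,M \right)} = -9 + 13 H$ ($m{\left(H,M \right)} = -9 + \left(12 H + H\right) = -9 + 13 H$)
$s = 361$ ($s = \left(2 - 21\right)^{2} = \left(-19\right)^{2} = 361$)
$\left(-27438 + s\right) \left(m{\left(36,-142 \right)} + 9247\right) = \left(-27438 + 361\right) \left(\left(-9 + 13 \cdot 36\right) + 9247\right) = - 27077 \left(\left(-9 + 468\right) + 9247\right) = - 27077 \left(459 + 9247\right) = \left(-27077\right) 9706 = -262809362$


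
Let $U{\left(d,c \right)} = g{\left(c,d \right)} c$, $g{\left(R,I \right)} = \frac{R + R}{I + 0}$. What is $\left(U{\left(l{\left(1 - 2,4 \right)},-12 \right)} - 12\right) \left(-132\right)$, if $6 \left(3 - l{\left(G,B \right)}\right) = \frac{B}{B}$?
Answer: $- \frac{201168}{17} \approx -11833.0$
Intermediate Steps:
$l{\left(G,B \right)} = \frac{17}{6}$ ($l{\left(G,B \right)} = 3 - \frac{B \frac{1}{B}}{6} = 3 - \frac{1}{6} = \frac{17}{6}$)
$g{\left(R,I \right)} = \frac{2 R}{I}$
$U{\left(d,c \right)} = \frac{2 c^{2}}{d}$ ($U{\left(d,c \right)} = \frac{2 c}{d} c = \frac{2 c^{2}}{d}$)
$\left(U{\left(l{\left(1 - 2,4 \right)},-12 \right)} - 12\right) \left(-132\right) = \left(\frac{2 \left(-12\right)^{2}}{\frac{17}{6}} - 12\right) \left(-132\right) = \left(2 \cdot 144 \cdot \frac{6}{17} - 12\right) \left(-132\right) = \left(\frac{1728}{17} - 12\right) \left(-132\right) = \frac{1524}{17} \left(-132\right) = - \frac{201168}{17}$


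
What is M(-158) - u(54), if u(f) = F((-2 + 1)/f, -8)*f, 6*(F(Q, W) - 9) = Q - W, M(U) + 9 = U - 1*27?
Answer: -4511/6 ≈ -751.83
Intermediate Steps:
M(U) = -36 + U (M(U) = -9 + (U - 1*27) = -9 + (U - 27) = -9 + (-27 + U) = -36 + U)
F(Q, W) = 9 - W/6 + Q/6 (F(Q, W) = 9 + (Q - W)/6 = 9 + (-W/6 + Q/6) = 9 - W/6 + Q/6)
u(f) = f*(31/3 - 1/(6*f)) (u(f) = (9 - 1/6*(-8) + ((-2 + 1)/f)/6)*f = (9 + 4/3 + (-1/f)/6)*f = (9 + 4/3 - 1/(6*f))*f = (31/3 - 1/(6*f))*f = f*(31/3 - 1/(6*f)))
M(-158) - u(54) = (-36 - 158) - (-1/6 + (31/3)*54) = -194 - (-1/6 + 558) = -194 - 1*3347/6 = -194 - 3347/6 = -4511/6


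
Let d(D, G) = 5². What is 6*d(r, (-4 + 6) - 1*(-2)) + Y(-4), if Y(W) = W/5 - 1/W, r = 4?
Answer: 2989/20 ≈ 149.45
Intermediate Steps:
d(D, G) = 25
Y(W) = -1/W + W/5 (Y(W) = W*(⅕) - 1/W = W/5 - 1/W = -1/W + W/5)
6*d(r, (-4 + 6) - 1*(-2)) + Y(-4) = 6*25 + (-1/(-4) + (⅕)*(-4)) = 150 + (-1*(-¼) - ⅘) = 150 + (¼ - ⅘) = 150 - 11/20 = 2989/20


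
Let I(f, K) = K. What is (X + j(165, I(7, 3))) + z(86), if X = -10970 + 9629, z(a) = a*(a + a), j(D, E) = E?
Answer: 13454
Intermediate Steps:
z(a) = 2*a² (z(a) = a*(2*a) = 2*a²)
X = -1341
(X + j(165, I(7, 3))) + z(86) = (-1341 + 3) + 2*86² = -1338 + 2*7396 = -1338 + 14792 = 13454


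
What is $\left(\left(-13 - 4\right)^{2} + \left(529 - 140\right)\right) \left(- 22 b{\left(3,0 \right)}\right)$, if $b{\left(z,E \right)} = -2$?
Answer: $29832$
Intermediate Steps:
$\left(\left(-13 - 4\right)^{2} + \left(529 - 140\right)\right) \left(- 22 b{\left(3,0 \right)}\right) = \left(\left(-13 - 4\right)^{2} + \left(529 - 140\right)\right) \left(\left(-22\right) \left(-2\right)\right) = \left(\left(-17\right)^{2} + 389\right) 44 = \left(289 + 389\right) 44 = 678 \cdot 44 = 29832$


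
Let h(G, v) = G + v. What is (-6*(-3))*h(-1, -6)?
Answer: -126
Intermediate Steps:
(-6*(-3))*h(-1, -6) = (-6*(-3))*(-1 - 6) = 18*(-7) = -126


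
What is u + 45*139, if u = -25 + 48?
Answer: 6278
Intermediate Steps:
u = 23
u + 45*139 = 23 + 45*139 = 23 + 6255 = 6278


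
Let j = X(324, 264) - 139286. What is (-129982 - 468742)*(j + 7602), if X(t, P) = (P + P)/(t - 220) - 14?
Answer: 1025020277792/13 ≈ 7.8848e+10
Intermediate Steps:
X(t, P) = -14 + 2*P/(-220 + t) (X(t, P) = (2*P)/(-220 + t) - 14 = 2*P/(-220 + t) - 14 = -14 + 2*P/(-220 + t))
j = -1810834/13 (j = 2*(1540 + 264 - 7*324)/(-220 + 324) - 139286 = 2*(1540 + 264 - 2268)/104 - 139286 = 2*(1/104)*(-464) - 139286 = -116/13 - 139286 = -1810834/13 ≈ -1.3930e+5)
(-129982 - 468742)*(j + 7602) = (-129982 - 468742)*(-1810834/13 + 7602) = -598724*(-1712008/13) = 1025020277792/13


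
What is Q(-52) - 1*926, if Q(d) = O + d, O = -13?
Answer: -991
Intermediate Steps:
Q(d) = -13 + d
Q(-52) - 1*926 = (-13 - 52) - 1*926 = -65 - 926 = -991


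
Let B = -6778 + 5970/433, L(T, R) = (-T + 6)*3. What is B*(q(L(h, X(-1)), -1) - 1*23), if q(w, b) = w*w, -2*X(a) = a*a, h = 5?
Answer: 41004656/433 ≈ 94699.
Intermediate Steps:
X(a) = -a²/2 (X(a) = -a*a/2 = -a²/2)
L(T, R) = 18 - 3*T (L(T, R) = (6 - T)*3 = 18 - 3*T)
B = -2928904/433 (B = -6778 + 5970*(1/433) = -6778 + 5970/433 = -2928904/433 ≈ -6764.2)
q(w, b) = w²
B*(q(L(h, X(-1)), -1) - 1*23) = -2928904*((18 - 3*5)² - 1*23)/433 = -2928904*((18 - 15)² - 23)/433 = -2928904*(3² - 23)/433 = -2928904*(9 - 23)/433 = -2928904/433*(-14) = 41004656/433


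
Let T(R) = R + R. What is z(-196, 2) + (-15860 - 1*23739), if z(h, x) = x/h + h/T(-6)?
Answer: -11637307/294 ≈ -39583.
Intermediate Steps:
T(R) = 2*R
z(h, x) = -h/12 + x/h (z(h, x) = x/h + h/((2*(-6))) = x/h + h/(-12) = x/h + h*(-1/12) = x/h - h/12 = -h/12 + x/h)
z(-196, 2) + (-15860 - 1*23739) = (-1/12*(-196) + 2/(-196)) + (-15860 - 1*23739) = (49/3 + 2*(-1/196)) + (-15860 - 23739) = (49/3 - 1/98) - 39599 = 4799/294 - 39599 = -11637307/294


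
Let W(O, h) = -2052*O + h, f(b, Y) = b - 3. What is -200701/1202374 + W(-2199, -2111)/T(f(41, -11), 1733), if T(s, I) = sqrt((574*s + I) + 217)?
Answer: -200701/1202374 + 4510237*sqrt(2)/218 ≈ 29259.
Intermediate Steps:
f(b, Y) = -3 + b
T(s, I) = sqrt(217 + I + 574*s) (T(s, I) = sqrt((I + 574*s) + 217) = sqrt(217 + I + 574*s))
W(O, h) = h - 2052*O
-200701/1202374 + W(-2199, -2111)/T(f(41, -11), 1733) = -200701/1202374 + (-2111 - 2052*(-2199))/(sqrt(217 + 1733 + 574*(-3 + 41))) = -200701*1/1202374 + (-2111 + 4512348)/(sqrt(217 + 1733 + 574*38)) = -200701/1202374 + 4510237/(sqrt(217 + 1733 + 21812)) = -200701/1202374 + 4510237/(sqrt(23762)) = -200701/1202374 + 4510237/((109*sqrt(2))) = -200701/1202374 + 4510237*(sqrt(2)/218) = -200701/1202374 + 4510237*sqrt(2)/218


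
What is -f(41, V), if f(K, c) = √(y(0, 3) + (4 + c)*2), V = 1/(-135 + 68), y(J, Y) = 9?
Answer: -√76179/67 ≈ -4.1195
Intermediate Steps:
V = -1/67 (V = 1/(-67) = -1/67 ≈ -0.014925)
f(K, c) = √(17 + 2*c) (f(K, c) = √(9 + (4 + c)*2) = √(9 + (8 + 2*c)) = √(17 + 2*c))
-f(41, V) = -√(17 + 2*(-1/67)) = -√(17 - 2/67) = -√(1137/67) = -√76179/67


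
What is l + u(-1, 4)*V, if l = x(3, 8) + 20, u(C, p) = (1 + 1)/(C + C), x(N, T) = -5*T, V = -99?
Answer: 79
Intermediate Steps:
u(C, p) = 1/C (u(C, p) = 2/((2*C)) = 2*(1/(2*C)) = 1/C)
l = -20 (l = -5*8 + 20 = -40 + 20 = -20)
l + u(-1, 4)*V = -20 - 99/(-1) = -20 - 1*(-99) = -20 + 99 = 79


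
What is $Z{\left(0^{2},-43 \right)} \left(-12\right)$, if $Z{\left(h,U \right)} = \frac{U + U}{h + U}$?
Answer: $-24$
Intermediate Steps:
$Z{\left(h,U \right)} = \frac{2 U}{U + h}$
$Z{\left(0^{2},-43 \right)} \left(-12\right) = 2 \left(-43\right) \frac{1}{-43 + 0^{2}} \left(-12\right) = 2 \left(-43\right) \frac{1}{-43 + 0} \left(-12\right) = 2 \left(-43\right) \frac{1}{-43} \left(-12\right) = 2 \left(-43\right) \left(- \frac{1}{43}\right) \left(-12\right) = 2 \left(-12\right) = -24$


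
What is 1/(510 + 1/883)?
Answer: 883/450331 ≈ 0.0019608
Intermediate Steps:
1/(510 + 1/883) = 1/(450331/883) = 883/450331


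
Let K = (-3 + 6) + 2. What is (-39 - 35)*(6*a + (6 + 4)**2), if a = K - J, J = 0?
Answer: -9620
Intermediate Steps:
K = 5 (K = 3 + 2 = 5)
a = 5 (a = 5 - 1*0 = 5 + 0 = 5)
(-39 - 35)*(6*a + (6 + 4)**2) = (-39 - 35)*(6*5 + (6 + 4)**2) = -74*(30 + 10**2) = -74*(30 + 100) = -74*130 = -9620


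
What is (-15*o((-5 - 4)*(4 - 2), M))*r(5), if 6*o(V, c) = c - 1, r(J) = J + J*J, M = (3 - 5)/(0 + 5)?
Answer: 105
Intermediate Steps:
M = -⅖ (M = -2/5 = -2*⅕ = -⅖ ≈ -0.40000)
r(J) = J + J²
o(V, c) = -⅙ + c/6 (o(V, c) = (c - 1)/6 = (-1 + c)/6 = -⅙ + c/6)
(-15*o((-5 - 4)*(4 - 2), M))*r(5) = (-15*(-⅙ + (⅙)*(-⅖)))*(5*(1 + 5)) = (-15*(-⅙ - 1/15))*(5*6) = -15*(-7/30)*30 = (7/2)*30 = 105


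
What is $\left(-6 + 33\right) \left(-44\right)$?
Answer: $-1188$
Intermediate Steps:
$\left(-6 + 33\right) \left(-44\right) = 27 \left(-44\right) = -1188$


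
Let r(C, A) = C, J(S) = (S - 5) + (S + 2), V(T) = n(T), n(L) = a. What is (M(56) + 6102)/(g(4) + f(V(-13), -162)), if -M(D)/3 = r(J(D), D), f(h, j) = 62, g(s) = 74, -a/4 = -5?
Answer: 5775/136 ≈ 42.463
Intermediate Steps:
a = 20 (a = -4*(-5) = 20)
n(L) = 20
V(T) = 20
J(S) = -3 + 2*S (J(S) = (-5 + S) + (2 + S) = -3 + 2*S)
M(D) = 9 - 6*D (M(D) = -3*(-3 + 2*D) = 9 - 6*D)
(M(56) + 6102)/(g(4) + f(V(-13), -162)) = ((9 - 6*56) + 6102)/(74 + 62) = ((9 - 336) + 6102)/136 = (-327 + 6102)*(1/136) = 5775*(1/136) = 5775/136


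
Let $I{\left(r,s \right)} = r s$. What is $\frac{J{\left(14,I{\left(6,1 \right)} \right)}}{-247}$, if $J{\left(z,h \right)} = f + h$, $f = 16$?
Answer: $- \frac{22}{247} \approx -0.089069$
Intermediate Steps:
$J{\left(z,h \right)} = 16 + h$
$\frac{J{\left(14,I{\left(6,1 \right)} \right)}}{-247} = \frac{16 + 6 \cdot 1}{-247} = \left(16 + 6\right) \left(- \frac{1}{247}\right) = 22 \left(- \frac{1}{247}\right) = - \frac{22}{247}$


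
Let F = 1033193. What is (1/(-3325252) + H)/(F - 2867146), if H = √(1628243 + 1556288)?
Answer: 1/6098355881156 - √3184531/1833953 ≈ -0.00097305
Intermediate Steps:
H = √3184531 ≈ 1784.5
(1/(-3325252) + H)/(F - 2867146) = (1/(-3325252) + √3184531)/(1033193 - 2867146) = (-1/3325252 + √3184531)/(-1833953) = (-1/3325252 + √3184531)*(-1/1833953) = 1/6098355881156 - √3184531/1833953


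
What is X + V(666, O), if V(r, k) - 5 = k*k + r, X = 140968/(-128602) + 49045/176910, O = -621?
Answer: 878895788486005/2275097982 ≈ 3.8631e+5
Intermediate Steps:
X = -1863136379/2275097982 (X = 140968*(-1/128602) + 49045*(1/176910) = -70484/64301 + 9809/35382 = -1863136379/2275097982 ≈ -0.81893)
V(r, k) = 5 + r + k² (V(r, k) = 5 + (k*k + r) = 5 + (k² + r) = 5 + (r + k²) = 5 + r + k²)
X + V(666, O) = -1863136379/2275097982 + (5 + 666 + (-621)²) = -1863136379/2275097982 + (5 + 666 + 385641) = -1863136379/2275097982 + 386312 = 878895788486005/2275097982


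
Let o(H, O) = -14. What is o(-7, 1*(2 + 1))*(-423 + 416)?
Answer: 98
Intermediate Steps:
o(-7, 1*(2 + 1))*(-423 + 416) = -14*(-423 + 416) = -14*(-7) = 98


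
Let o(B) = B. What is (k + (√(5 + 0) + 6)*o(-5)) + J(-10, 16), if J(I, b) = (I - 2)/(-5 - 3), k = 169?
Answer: 281/2 - 5*√5 ≈ 129.32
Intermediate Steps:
J(I, b) = ¼ - I/8 (J(I, b) = (-2 + I)/(-8) = (-2 + I)*(-⅛) = ¼ - I/8)
(k + (√(5 + 0) + 6)*o(-5)) + J(-10, 16) = (169 + (√(5 + 0) + 6)*(-5)) + (¼ - ⅛*(-10)) = (169 + (√5 + 6)*(-5)) + (¼ + 5/4) = (169 + (6 + √5)*(-5)) + 3/2 = (169 + (-30 - 5*√5)) + 3/2 = (139 - 5*√5) + 3/2 = 281/2 - 5*√5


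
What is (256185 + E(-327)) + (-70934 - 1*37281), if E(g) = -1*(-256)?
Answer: 148226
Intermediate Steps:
E(g) = 256
(256185 + E(-327)) + (-70934 - 1*37281) = (256185 + 256) + (-70934 - 1*37281) = 256441 + (-70934 - 37281) = 256441 - 108215 = 148226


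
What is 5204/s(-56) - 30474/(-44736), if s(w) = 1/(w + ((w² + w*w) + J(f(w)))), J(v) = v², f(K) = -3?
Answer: 241536379479/7456 ≈ 3.2395e+7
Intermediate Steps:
s(w) = 1/(9 + w + 2*w²) (s(w) = 1/(w + ((w² + w*w) + (-3)²)) = 1/(w + ((w² + w²) + 9)) = 1/(w + (2*w² + 9)) = 1/(w + (9 + 2*w²)) = 1/(9 + w + 2*w²))
5204/s(-56) - 30474/(-44736) = 5204/(1/(9 - 56 + 2*(-56)²)) - 30474/(-44736) = 5204/(1/(9 - 56 + 2*3136)) - 30474*(-1/44736) = 5204/(1/(9 - 56 + 6272)) + 5079/7456 = 5204/(1/6225) + 5079/7456 = 5204*6225 + 5079/7456 = 32394900 + 5079/7456 = 241536379479/7456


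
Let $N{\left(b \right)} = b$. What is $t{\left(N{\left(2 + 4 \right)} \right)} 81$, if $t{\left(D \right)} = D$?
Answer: $486$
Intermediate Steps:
$t{\left(N{\left(2 + 4 \right)} \right)} 81 = \left(2 + 4\right) 81 = 6 \cdot 81 = 486$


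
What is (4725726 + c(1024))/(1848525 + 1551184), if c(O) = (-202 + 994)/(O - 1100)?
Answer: 89788596/64594471 ≈ 1.3900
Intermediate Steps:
c(O) = 792/(-1100 + O)
(4725726 + c(1024))/(1848525 + 1551184) = (4725726 + 792/(-1100 + 1024))/(1848525 + 1551184) = (4725726 + 792/(-76))/3399709 = (4725726 + 792*(-1/76))*(1/3399709) = (4725726 - 198/19)*(1/3399709) = (89788596/19)*(1/3399709) = 89788596/64594471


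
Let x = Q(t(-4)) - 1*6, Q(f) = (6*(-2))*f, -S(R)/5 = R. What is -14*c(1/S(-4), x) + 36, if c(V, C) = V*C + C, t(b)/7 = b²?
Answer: 19881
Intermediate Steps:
t(b) = 7*b²
S(R) = -5*R
Q(f) = -12*f
x = -1350 (x = -84*(-4)² - 1*6 = -84*16 - 6 = -12*112 - 6 = -1344 - 6 = -1350)
c(V, C) = C + C*V (c(V, C) = C*V + C = C + C*V)
-14*c(1/S(-4), x) + 36 = -(-18900)*(1 + 1/(-5*(-4))) + 36 = -(-18900)*(1 + 1/20) + 36 = -(-18900)*21/20 + 36 = -14*(-2835/2) + 36 = 19845 + 36 = 19881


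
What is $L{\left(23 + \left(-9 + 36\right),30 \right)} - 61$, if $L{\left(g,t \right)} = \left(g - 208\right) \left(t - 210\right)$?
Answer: $28379$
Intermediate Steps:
$L{\left(g,t \right)} = \left(-210 + t\right) \left(-208 + g\right)$ ($L{\left(g,t \right)} = \left(-208 + g\right) \left(-210 + t\right) = \left(-210 + t\right) \left(-208 + g\right)$)
$L{\left(23 + \left(-9 + 36\right),30 \right)} - 61 = \left(43680 - 210 \left(23 + \left(-9 + 36\right)\right) - 6240 + \left(23 + \left(-9 + 36\right)\right) 30\right) - 61 = \left(43680 - 210 \left(23 + 27\right) - 6240 + \left(23 + 27\right) 30\right) - 61 = \left(43680 - 10500 - 6240 + 50 \cdot 30\right) - 61 = \left(43680 - 10500 - 6240 + 1500\right) - 61 = 28440 - 61 = 28379$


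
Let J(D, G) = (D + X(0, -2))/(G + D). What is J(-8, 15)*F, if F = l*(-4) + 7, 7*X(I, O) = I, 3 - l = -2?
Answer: 104/7 ≈ 14.857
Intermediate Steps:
l = 5 (l = 3 - 1*(-2) = 3 + 2 = 5)
X(I, O) = I/7
J(D, G) = D/(D + G) (J(D, G) = (D + (⅐)*0)/(G + D) = (D + 0)/(D + G) = D/(D + G))
F = -13 (F = 5*(-4) + 7 = -20 + 7 = -13)
J(-8, 15)*F = -8/(-8 + 15)*(-13) = -8/7*(-13) = 104/7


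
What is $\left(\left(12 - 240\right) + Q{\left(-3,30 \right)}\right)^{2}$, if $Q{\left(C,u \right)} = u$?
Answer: $39204$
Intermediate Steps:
$\left(\left(12 - 240\right) + Q{\left(-3,30 \right)}\right)^{2} = \left(\left(12 - 240\right) + 30\right)^{2} = \left(-228 + 30\right)^{2} = \left(-198\right)^{2} = 39204$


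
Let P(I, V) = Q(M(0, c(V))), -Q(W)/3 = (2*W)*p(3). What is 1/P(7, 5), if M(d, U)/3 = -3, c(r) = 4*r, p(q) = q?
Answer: 1/162 ≈ 0.0061728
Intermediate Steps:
M(d, U) = -9 (M(d, U) = 3*(-3) = -9)
Q(W) = -18*W (Q(W) = -3*2*W*3 = -18*W)
P(I, V) = 162 (P(I, V) = -18*(-9) = 162)
1/P(7, 5) = 1/162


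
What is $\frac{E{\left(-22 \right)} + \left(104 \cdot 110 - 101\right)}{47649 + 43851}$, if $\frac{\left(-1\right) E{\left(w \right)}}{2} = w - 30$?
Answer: $\frac{11443}{91500} \approx 0.12506$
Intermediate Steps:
$E{\left(w \right)} = 60 - 2 w$ ($E{\left(w \right)} = - 2 \left(w - 30\right) = - 2 \left(-30 + w\right) = 60 - 2 w$)
$\frac{E{\left(-22 \right)} + \left(104 \cdot 110 - 101\right)}{47649 + 43851} = \frac{\left(60 - -44\right) + \left(104 \cdot 110 - 101\right)}{47649 + 43851} = \frac{\left(60 + 44\right) + \left(11440 - 101\right)}{91500} = \left(104 + 11339\right) \frac{1}{91500} = 11443 \cdot \frac{1}{91500} = \frac{11443}{91500}$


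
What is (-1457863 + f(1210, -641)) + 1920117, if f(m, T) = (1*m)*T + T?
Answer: -313997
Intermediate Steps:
f(m, T) = T + T*m (f(m, T) = m*T + T = T*m + T = T + T*m)
(-1457863 + f(1210, -641)) + 1920117 = (-1457863 - 641*(1 + 1210)) + 1920117 = (-1457863 - 641*1211) + 1920117 = (-1457863 - 776251) + 1920117 = -2234114 + 1920117 = -313997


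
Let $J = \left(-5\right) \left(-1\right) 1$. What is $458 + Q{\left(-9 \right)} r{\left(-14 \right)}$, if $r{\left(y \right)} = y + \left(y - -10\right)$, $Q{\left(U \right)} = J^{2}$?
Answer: $8$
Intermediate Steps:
$J = 5$ ($J = 5 \cdot 1 = 5$)
$Q{\left(U \right)} = 25$ ($Q{\left(U \right)} = 5^{2} = 25$)
$r{\left(y \right)} = 10 + 2 y$ ($r{\left(y \right)} = y + \left(y + 10\right) = y + \left(10 + y\right) = 10 + 2 y$)
$458 + Q{\left(-9 \right)} r{\left(-14 \right)} = 458 + 25 \left(10 + 2 \left(-14\right)\right) = 458 + 25 \left(10 - 28\right) = 458 + 25 \left(-18\right) = 458 - 450 = 8$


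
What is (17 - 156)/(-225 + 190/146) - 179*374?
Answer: -1093218033/16330 ≈ -66945.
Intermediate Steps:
(17 - 156)/(-225 + 190/146) - 179*374 = -139/(-225 + 190*(1/146)) - 66946 = -139/(-225 + 95/73) - 66946 = -139/(-16330/73) - 66946 = -139*(-73/16330) - 66946 = 10147/16330 - 66946 = -1093218033/16330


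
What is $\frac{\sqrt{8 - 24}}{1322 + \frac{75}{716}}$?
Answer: $\frac{2864 i}{946627} \approx 0.0030255 i$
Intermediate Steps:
$\frac{\sqrt{8 - 24}}{1322 + \frac{75}{716}} = \frac{\sqrt{-16}}{1322 + 75 \cdot \frac{1}{716}} = \frac{4 i}{1322 + \frac{75}{716}} = \frac{4 i}{\frac{946627}{716}} = 4 i \frac{716}{946627} = \frac{2864 i}{946627}$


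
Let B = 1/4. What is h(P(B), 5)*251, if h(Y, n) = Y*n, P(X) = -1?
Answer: -1255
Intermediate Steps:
B = ¼ ≈ 0.25000
h(P(B), 5)*251 = -1*5*251 = -5*251 = -1255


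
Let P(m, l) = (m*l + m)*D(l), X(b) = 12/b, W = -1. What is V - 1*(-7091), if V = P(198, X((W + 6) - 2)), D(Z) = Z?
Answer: 11051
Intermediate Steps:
P(m, l) = l*(m + l*m) (P(m, l) = (m*l + m)*l = (l*m + m)*l = (m + l*m)*l = l*(m + l*m))
V = 3960 (V = (12/((-1 + 6) - 2))*198*(1 + 12/((-1 + 6) - 2)) = (12/(5 - 2))*198*(1 + 12/(5 - 2)) = (12/3)*198*(1 + 12/3) = (12*(⅓))*198*(1 + 12*(⅓)) = 4*198*(1 + 4) = 4*198*5 = 3960)
V - 1*(-7091) = 3960 - 1*(-7091) = 3960 + 7091 = 11051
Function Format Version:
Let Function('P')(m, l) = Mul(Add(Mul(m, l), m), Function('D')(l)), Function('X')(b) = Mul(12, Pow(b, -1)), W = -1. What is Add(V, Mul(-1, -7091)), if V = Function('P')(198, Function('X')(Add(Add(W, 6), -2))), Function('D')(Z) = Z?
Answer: 11051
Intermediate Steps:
Function('P')(m, l) = Mul(l, Add(m, Mul(l, m))) (Function('P')(m, l) = Mul(Add(Mul(m, l), m), l) = Mul(Add(Mul(l, m), m), l) = Mul(Add(m, Mul(l, m)), l) = Mul(l, Add(m, Mul(l, m))))
V = 3960 (V = Mul(Mul(12, Pow(Add(Add(-1, 6), -2), -1)), 198, Add(1, Mul(12, Pow(Add(Add(-1, 6), -2), -1)))) = Mul(Mul(12, Pow(Add(5, -2), -1)), 198, Add(1, Mul(12, Pow(Add(5, -2), -1)))) = Mul(Mul(12, Pow(3, -1)), 198, Add(1, Mul(12, Pow(3, -1)))) = Mul(Mul(12, Rational(1, 3)), 198, Add(1, Mul(12, Rational(1, 3)))) = Mul(4, 198, Add(1, 4)) = Mul(4, 198, 5) = 3960)
Add(V, Mul(-1, -7091)) = Add(3960, Mul(-1, -7091)) = Add(3960, 7091) = 11051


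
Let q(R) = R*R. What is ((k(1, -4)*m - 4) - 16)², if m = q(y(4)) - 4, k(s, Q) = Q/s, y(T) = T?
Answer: 4624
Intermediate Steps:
q(R) = R²
m = 12 (m = 4² - 4 = 16 - 4 = 12)
((k(1, -4)*m - 4) - 16)² = ((-4/1*12 - 4) - 16)² = ((-4*1*12 - 4) - 16)² = ((-4*12 - 4) - 16)² = ((-48 - 4) - 16)² = (-52 - 16)² = (-68)² = 4624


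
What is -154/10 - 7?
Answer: -112/5 ≈ -22.400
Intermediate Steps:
-154/10 - 7 = -11*7/5 - 7 = -77/5 - 7 = -112/5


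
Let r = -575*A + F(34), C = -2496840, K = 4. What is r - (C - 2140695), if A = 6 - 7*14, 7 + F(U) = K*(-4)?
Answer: 4690412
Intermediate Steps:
F(U) = -23 (F(U) = -7 + 4*(-4) = -7 - 16 = -23)
A = -92 (A = 6 - 98 = -92)
r = 52877 (r = -575*(-92) - 23 = 52900 - 23 = 52877)
r - (C - 2140695) = 52877 - (-2496840 - 2140695) = 52877 - 1*(-4637535) = 52877 + 4637535 = 4690412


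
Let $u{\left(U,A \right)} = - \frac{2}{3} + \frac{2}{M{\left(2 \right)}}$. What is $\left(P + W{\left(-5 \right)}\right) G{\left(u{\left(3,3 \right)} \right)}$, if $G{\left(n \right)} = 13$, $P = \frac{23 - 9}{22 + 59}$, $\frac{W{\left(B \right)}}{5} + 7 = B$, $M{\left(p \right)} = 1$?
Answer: $- \frac{62998}{81} \approx -777.75$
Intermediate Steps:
$W{\left(B \right)} = -35 + 5 B$
$P = \frac{14}{81} \approx 0.17284$
$u{\left(U,A \right)} = \frac{4}{3}$ ($u{\left(U,A \right)} = - \frac{2}{3} + \frac{2}{1} = \left(-2\right) \frac{1}{3} + 2 \cdot 1 = - \frac{2}{3} + 2 = \frac{4}{3}$)
$\left(P + W{\left(-5 \right)}\right) G{\left(u{\left(3,3 \right)} \right)} = \left(\frac{14}{81} + \left(-35 + 5 \left(-5\right)\right)\right) 13 = \left(\frac{14}{81} - 60\right) 13 = \left(- \frac{4846}{81}\right) 13 = - \frac{62998}{81}$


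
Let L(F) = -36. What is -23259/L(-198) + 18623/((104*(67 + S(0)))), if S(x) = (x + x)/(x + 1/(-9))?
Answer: 13561595/20904 ≈ 648.76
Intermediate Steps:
S(x) = 2*x/(-1/9 + x) (S(x) = (2*x)/(x - 1/9) = (2*x)/(-1/9 + x) = 2*x/(-1/9 + x))
-23259/L(-198) + 18623/((104*(67 + S(0)))) = -23259/(-36) + 18623/((104*(67 + 18*0/(-1 + 9*0)))) = -23259*(-1/36) + 18623/((104*(67 + 18*0/(-1 + 0)))) = 7753/12 + 18623/((104*(67 + 18*0/(-1)))) = 7753/12 + 18623/((104*(67 + 18*0*(-1)))) = 7753/12 + 18623/((104*(67 + 0))) = 7753/12 + 18623/((104*67)) = 7753/12 + 18623/6968 = 13561595/20904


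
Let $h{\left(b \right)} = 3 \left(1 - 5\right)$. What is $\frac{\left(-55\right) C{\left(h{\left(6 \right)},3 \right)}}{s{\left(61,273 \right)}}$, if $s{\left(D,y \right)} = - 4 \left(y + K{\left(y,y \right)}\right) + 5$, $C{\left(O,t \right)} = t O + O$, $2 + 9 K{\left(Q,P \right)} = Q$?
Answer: $- \frac{23760}{10867} \approx -2.1864$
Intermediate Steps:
$K{\left(Q,P \right)} = - \frac{2}{9} + \frac{Q}{9}$
$h{\left(b \right)} = -12$ ($h{\left(b \right)} = 3 \left(-4\right) = -12$)
$C{\left(O,t \right)} = O + O t$ ($C{\left(O,t \right)} = O t + O = O + O t$)
$s{\left(D,y \right)} = \frac{53}{9} - \frac{40 y}{9}$ ($s{\left(D,y \right)} = - 4 \left(y + \left(- \frac{2}{9} + \frac{y}{9}\right)\right) + 5 = - 4 \left(- \frac{2}{9} + \frac{10 y}{9}\right) + 5 = \left(\frac{8}{9} - \frac{40 y}{9}\right) + 5 = \frac{53}{9} - \frac{40 y}{9}$)
$\frac{\left(-55\right) C{\left(h{\left(6 \right)},3 \right)}}{s{\left(61,273 \right)}} = \frac{\left(-55\right) \left(- 12 \left(1 + 3\right)\right)}{\frac{53}{9} - \frac{3640}{3}} = \frac{\left(-55\right) \left(\left(-12\right) 4\right)}{\frac{53}{9} - \frac{3640}{3}} = \frac{\left(-55\right) \left(-48\right)}{- \frac{10867}{9}} = 2640 \left(- \frac{9}{10867}\right) = - \frac{23760}{10867}$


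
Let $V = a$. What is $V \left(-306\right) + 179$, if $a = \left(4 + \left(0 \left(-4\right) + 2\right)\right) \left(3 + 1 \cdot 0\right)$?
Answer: $-5329$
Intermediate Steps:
$a = 18$ ($a = \left(4 + \left(0 + 2\right)\right) \left(3 + 0\right) = \left(4 + 2\right) 3 = 6 \cdot 3 = 18$)
$V = 18$
$V \left(-306\right) + 179 = 18 \left(-306\right) + 179 = -5508 + 179 = -5329$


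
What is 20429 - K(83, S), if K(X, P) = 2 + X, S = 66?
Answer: 20344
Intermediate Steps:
20429 - K(83, S) = 20429 - (2 + 83) = 20429 - 1*85 = 20429 - 85 = 20344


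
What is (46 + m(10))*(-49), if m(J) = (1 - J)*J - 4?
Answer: 2352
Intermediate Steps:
m(J) = -4 + J*(1 - J) (m(J) = J*(1 - J) - 4 = -4 + J*(1 - J))
(46 + m(10))*(-49) = (46 + (-4 + 10 - 1*10²))*(-49) = (46 + (-4 + 10 - 1*100))*(-49) = (46 + (-4 + 10 - 100))*(-49) = (46 - 94)*(-49) = -48*(-49) = 2352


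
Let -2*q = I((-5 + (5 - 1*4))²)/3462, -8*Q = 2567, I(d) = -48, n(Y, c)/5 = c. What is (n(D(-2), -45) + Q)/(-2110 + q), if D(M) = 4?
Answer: 2519759/9739728 ≈ 0.25871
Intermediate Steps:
n(Y, c) = 5*c
Q = -2567/8 (Q = -⅛*2567 = -2567/8 ≈ -320.88)
q = 4/577 (q = -(-24)/3462 = -½*(-8/577) = 4/577 ≈ 0.0069324)
(n(D(-2), -45) + Q)/(-2110 + q) = (5*(-45) - 2567/8)/(-2110 + 4/577) = (-225 - 2567/8)/(-1217466/577) = -4367/8*(-577/1217466) = 2519759/9739728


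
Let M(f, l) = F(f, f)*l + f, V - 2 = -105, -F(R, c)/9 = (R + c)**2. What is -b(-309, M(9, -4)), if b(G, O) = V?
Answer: 103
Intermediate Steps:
F(R, c) = -9*(R + c)**2
V = -103 (V = 2 - 105 = -103)
M(f, l) = f - 36*l*f**2 (M(f, l) = (-9*(f + f)**2)*l + f = (-9*4*f**2)*l + f = (-36*f**2)*l + f = -36*l*f**2 + f = f - 36*l*f**2)
b(G, O) = -103
-b(-309, M(9, -4)) = -1*(-103) = 103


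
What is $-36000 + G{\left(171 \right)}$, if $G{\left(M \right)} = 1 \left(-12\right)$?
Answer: $-36012$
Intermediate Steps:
$G{\left(M \right)} = -12$
$-36000 + G{\left(171 \right)} = -36000 - 12 = -36012$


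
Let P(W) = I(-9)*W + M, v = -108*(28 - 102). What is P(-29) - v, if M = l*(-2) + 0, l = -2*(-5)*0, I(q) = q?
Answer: -7731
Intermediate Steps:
l = 0 (l = 10*0 = 0)
v = 7992 (v = -108*(-74) = 7992)
M = 0 (M = 0*(-2) + 0 = 0 + 0 = 0)
P(W) = -9*W (P(W) = -9*W + 0 = -9*W)
P(-29) - v = -9*(-29) - 1*7992 = 261 - 7992 = -7731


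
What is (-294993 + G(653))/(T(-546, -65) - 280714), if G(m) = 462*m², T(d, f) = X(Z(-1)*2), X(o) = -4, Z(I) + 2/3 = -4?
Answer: -196705965/280718 ≈ -700.72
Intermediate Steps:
Z(I) = -14/3 (Z(I) = -⅔ - 4 = -14/3)
T(d, f) = -4
(-294993 + G(653))/(T(-546, -65) - 280714) = (-294993 + 462*653²)/(-4 - 280714) = (-294993 + 462*426409)/(-280718) = (-294993 + 197000958)*(-1/280718) = 196705965*(-1/280718) = -196705965/280718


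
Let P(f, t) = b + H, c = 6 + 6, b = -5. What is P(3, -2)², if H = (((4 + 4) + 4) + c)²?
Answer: 326041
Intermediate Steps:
c = 12
H = 576 (H = (((4 + 4) + 4) + 12)² = ((8 + 4) + 12)² = (12 + 12)² = 24² = 576)
P(f, t) = 571 (P(f, t) = -5 + 576 = 571)
P(3, -2)² = 571² = 326041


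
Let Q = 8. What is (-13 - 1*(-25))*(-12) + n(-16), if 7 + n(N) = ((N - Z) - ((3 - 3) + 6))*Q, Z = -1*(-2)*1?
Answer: -343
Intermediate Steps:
Z = 2 (Z = 2*1 = 2)
n(N) = -71 + 8*N (n(N) = -7 + ((N - 1*2) - ((3 - 3) + 6))*8 = -7 + ((N - 2) - (0 + 6))*8 = -7 + ((-2 + N) - 1*6)*8 = -7 + ((-2 + N) - 6)*8 = -7 + (-8 + N)*8 = -7 + (-64 + 8*N) = -71 + 8*N)
(-13 - 1*(-25))*(-12) + n(-16) = (-13 - 1*(-25))*(-12) + (-71 + 8*(-16)) = (-13 + 25)*(-12) + (-71 - 128) = 12*(-12) - 199 = -144 - 199 = -343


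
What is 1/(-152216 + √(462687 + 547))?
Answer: -76108/11584623711 - √463234/23169247422 ≈ -6.5991e-6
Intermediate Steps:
1/(-152216 + √(462687 + 547)) = 1/(-152216 + √463234)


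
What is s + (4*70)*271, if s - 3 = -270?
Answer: 75613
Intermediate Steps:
s = -267 (s = 3 - 270 = -267)
s + (4*70)*271 = -267 + (4*70)*271 = -267 + 280*271 = -267 + 75880 = 75613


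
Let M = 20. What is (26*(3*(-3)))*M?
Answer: -4680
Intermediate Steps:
(26*(3*(-3)))*M = (26*(3*(-3)))*20 = (26*(-9))*20 = -234*20 = -4680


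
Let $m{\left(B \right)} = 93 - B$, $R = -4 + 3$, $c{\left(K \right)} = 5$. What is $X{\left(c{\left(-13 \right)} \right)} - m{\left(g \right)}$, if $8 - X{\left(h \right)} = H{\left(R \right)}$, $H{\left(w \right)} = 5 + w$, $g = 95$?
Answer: $6$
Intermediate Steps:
$R = -1$
$X{\left(h \right)} = 4$ ($X{\left(h \right)} = 8 - \left(5 - 1\right) = 8 - 4 = 4$)
$X{\left(c{\left(-13 \right)} \right)} - m{\left(g \right)} = 4 - \left(93 - 95\right) = 4 - -2 = 4 + 2 = 6$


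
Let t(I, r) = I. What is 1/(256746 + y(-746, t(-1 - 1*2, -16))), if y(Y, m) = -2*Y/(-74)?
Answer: 37/9498856 ≈ 3.8952e-6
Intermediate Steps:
y(Y, m) = Y/37 (y(Y, m) = -2*Y*(-1/74) = Y/37)
1/(256746 + y(-746, t(-1 - 1*2, -16))) = 1/(256746 + (1/37)*(-746)) = 1/(256746 - 746/37) = 1/(9498856/37) = 37/9498856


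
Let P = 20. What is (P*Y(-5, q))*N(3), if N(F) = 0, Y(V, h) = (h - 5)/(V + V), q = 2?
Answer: 0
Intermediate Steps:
Y(V, h) = (-5 + h)/(2*V) (Y(V, h) = (-5 + h)/((2*V)) = (-5 + h)*(1/(2*V)) = (-5 + h)/(2*V))
(P*Y(-5, q))*N(3) = (20*((½)*(-5 + 2)/(-5)))*0 = (20*((½)*(-⅕)*(-3)))*0 = (20*(3/10))*0 = 6*0 = 0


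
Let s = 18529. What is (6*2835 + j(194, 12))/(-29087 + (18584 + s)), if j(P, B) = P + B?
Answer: 8608/4013 ≈ 2.1450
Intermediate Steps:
j(P, B) = B + P
(6*2835 + j(194, 12))/(-29087 + (18584 + s)) = (6*2835 + (12 + 194))/(-29087 + (18584 + 18529)) = (17010 + 206)/(-29087 + 37113) = 17216/8026 = 17216*(1/8026) = 8608/4013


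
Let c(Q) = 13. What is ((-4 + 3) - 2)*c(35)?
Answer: -39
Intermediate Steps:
((-4 + 3) - 2)*c(35) = ((-4 + 3) - 2)*13 = (-1 - 2)*13 = -3*13 = -39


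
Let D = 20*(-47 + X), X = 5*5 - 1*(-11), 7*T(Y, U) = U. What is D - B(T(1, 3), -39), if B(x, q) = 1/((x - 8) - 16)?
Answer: -36293/165 ≈ -219.96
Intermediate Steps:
T(Y, U) = U/7
B(x, q) = 1/(-24 + x) (B(x, q) = 1/((-8 + x) - 16) = 1/(-24 + x))
X = 36 (X = 25 + 11 = 36)
D = -220 (D = 20*(-47 + 36) = 20*(-11) = -220)
D - B(T(1, 3), -39) = -220 - 1/(-24 + (⅐)*3) = -220 - 1/(-24 + 3/7) = -220 - 1/(-165/7) = -220 - 1*(-7/165) = -220 + 7/165 = -36293/165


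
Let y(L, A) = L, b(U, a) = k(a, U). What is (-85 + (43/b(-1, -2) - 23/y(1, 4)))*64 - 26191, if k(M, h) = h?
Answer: -35855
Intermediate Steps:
b(U, a) = U
(-85 + (43/b(-1, -2) - 23/y(1, 4)))*64 - 26191 = (-85 + (43/(-1) - 23/1))*64 - 26191 = (-85 + (43*(-1) - 23*1))*64 - 26191 = (-85 + (-43 - 23))*64 - 26191 = (-85 - 66)*64 - 26191 = -151*64 - 26191 = -9664 - 26191 = -35855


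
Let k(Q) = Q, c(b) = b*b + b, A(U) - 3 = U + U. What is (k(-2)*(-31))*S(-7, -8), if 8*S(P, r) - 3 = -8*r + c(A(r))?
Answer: 6913/4 ≈ 1728.3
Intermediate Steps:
A(U) = 3 + 2*U (A(U) = 3 + (U + U) = 3 + 2*U)
c(b) = b + b² (c(b) = b² + b = b + b²)
S(P, r) = 3/8 - r + (3 + 2*r)*(4 + 2*r)/8 (S(P, r) = 3/8 + (-8*r + (3 + 2*r)*(1 + (3 + 2*r)))/8 = 3/8 + (-8*r + (3 + 2*r)*(4 + 2*r))/8 = 3/8 + (-r + (3 + 2*r)*(4 + 2*r)/8) = 3/8 - r + (3 + 2*r)*(4 + 2*r)/8)
(k(-2)*(-31))*S(-7, -8) = (-2*(-31))*(15/8 + (½)*(-8)² + (¾)*(-8)) = 62*(15/8 + (½)*64 - 6) = 62*(15/8 + 32 - 6) = 62*(223/8) = 6913/4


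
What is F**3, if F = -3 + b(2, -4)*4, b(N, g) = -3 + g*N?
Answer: -103823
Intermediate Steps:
b(N, g) = -3 + N*g
F = -47 (F = -3 + (-3 + 2*(-4))*4 = -3 + (-3 - 8)*4 = -3 - 11*4 = -3 - 44 = -47)
F**3 = (-47)**3 = -103823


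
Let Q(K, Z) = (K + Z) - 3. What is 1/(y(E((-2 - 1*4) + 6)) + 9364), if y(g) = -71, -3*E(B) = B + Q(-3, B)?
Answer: 1/9293 ≈ 0.00010761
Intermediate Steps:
Q(K, Z) = -3 + K + Z
E(B) = 2 - 2*B/3 (E(B) = -(B + (-3 - 3 + B))/3 = -(B + (-6 + B))/3 = -(-6 + 2*B)/3 = 2 - 2*B/3)
1/(y(E((-2 - 1*4) + 6)) + 9364) = 1/(-71 + 9364) = 1/9293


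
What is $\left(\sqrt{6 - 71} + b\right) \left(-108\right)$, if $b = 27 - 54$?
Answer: $2916 - 108 i \sqrt{65} \approx 2916.0 - 870.72 i$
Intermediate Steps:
$b = -27$
$\left(\sqrt{6 - 71} + b\right) \left(-108\right) = \left(\sqrt{6 - 71} - 27\right) \left(-108\right) = \left(\sqrt{-65} - 27\right) \left(-108\right) = \left(i \sqrt{65} - 27\right) \left(-108\right) = \left(-27 + i \sqrt{65}\right) \left(-108\right) = 2916 - 108 i \sqrt{65}$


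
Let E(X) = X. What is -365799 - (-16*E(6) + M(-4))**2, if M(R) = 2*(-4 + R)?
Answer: -378343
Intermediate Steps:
M(R) = -8 + 2*R
-365799 - (-16*E(6) + M(-4))**2 = -365799 - (-16*6 + (-8 + 2*(-4)))**2 = -365799 - (-96 + (-8 - 8))**2 = -365799 - (-96 - 16)**2 = -365799 - 1*(-112)**2 = -365799 - 1*12544 = -365799 - 12544 = -378343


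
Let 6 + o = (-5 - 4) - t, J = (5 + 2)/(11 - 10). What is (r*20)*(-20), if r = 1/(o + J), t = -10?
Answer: -200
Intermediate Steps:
J = 7 (J = 7/1 = 7*1 = 7)
o = -5 (o = -6 + ((-5 - 4) - 1*(-10)) = -6 + (-9 + 10) = -6 + 1 = -5)
r = ½ (r = 1/(-5 + 7) = 1/2 = ½ ≈ 0.50000)
(r*20)*(-20) = ((½)*20)*(-20) = 10*(-20) = -200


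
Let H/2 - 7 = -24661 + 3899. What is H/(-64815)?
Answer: 8302/12963 ≈ 0.64044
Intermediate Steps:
H = -41510 (H = 14 + 2*(-24661 + 3899) = 14 + 2*(-20762) = 14 - 41524 = -41510)
H/(-64815) = -41510/(-64815) = -41510*(-1/64815) = 8302/12963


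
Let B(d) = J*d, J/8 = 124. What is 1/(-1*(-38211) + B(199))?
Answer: 1/235619 ≈ 4.2441e-6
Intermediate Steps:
J = 992 (J = 8*124 = 992)
B(d) = 992*d
1/(-1*(-38211) + B(199)) = 1/(-1*(-38211) + 992*199) = 1/(38211 + 197408) = 1/235619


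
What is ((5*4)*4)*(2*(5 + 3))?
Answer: 1280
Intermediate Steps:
((5*4)*4)*(2*(5 + 3)) = (20*4)*(2*8) = 80*16 = 1280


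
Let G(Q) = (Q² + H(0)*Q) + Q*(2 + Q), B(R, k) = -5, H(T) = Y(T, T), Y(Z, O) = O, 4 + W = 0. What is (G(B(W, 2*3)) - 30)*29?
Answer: 290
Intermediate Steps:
W = -4 (W = -4 + 0 = -4)
H(T) = T
G(Q) = Q² + Q*(2 + Q) (G(Q) = (Q² + 0*Q) + Q*(2 + Q) = (Q² + 0) + Q*(2 + Q) = Q² + Q*(2 + Q))
(G(B(W, 2*3)) - 30)*29 = (2*(-5)*(1 - 5) - 30)*29 = (2*(-5)*(-4) - 30)*29 = (40 - 30)*29 = 10*29 = 290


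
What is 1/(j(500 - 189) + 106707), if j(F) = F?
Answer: 1/107018 ≈ 9.3442e-6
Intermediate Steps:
1/(j(500 - 189) + 106707) = 1/((500 - 189) + 106707) = 1/(311 + 106707) = 1/107018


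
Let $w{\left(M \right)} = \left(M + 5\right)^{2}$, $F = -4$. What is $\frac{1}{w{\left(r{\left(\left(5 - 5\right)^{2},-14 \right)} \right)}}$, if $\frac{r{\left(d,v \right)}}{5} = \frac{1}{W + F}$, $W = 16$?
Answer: $\frac{144}{4225} \approx 0.034083$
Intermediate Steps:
$r{\left(d,v \right)} = \frac{5}{12}$ ($r{\left(d,v \right)} = \frac{5}{16 - 4} = \frac{5}{12}$)
$w{\left(M \right)} = \left(5 + M\right)^{2}$
$\frac{1}{w{\left(r{\left(\left(5 - 5\right)^{2},-14 \right)} \right)}} = \frac{1}{\left(5 + \frac{5}{12}\right)^{2}} = \frac{1}{\left(\frac{65}{12}\right)^{2}} = \frac{1}{\frac{4225}{144}} = \frac{144}{4225}$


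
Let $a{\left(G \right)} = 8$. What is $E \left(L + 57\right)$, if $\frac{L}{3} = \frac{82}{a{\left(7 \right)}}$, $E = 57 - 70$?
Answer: $- \frac{4563}{4} \approx -1140.8$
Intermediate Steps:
$E = -13$
$L = \frac{123}{4}$ ($L = 3 \cdot \frac{82}{8} = 3 \cdot 82 \cdot \frac{1}{8} = 3 \cdot \frac{41}{4} = \frac{123}{4} \approx 30.75$)
$E \left(L + 57\right) = - 13 \left(\frac{123}{4} + 57\right) = \left(-13\right) \frac{351}{4} = - \frac{4563}{4}$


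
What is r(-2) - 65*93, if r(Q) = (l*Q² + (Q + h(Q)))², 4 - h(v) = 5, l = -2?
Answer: -5924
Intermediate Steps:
h(v) = -1 (h(v) = 4 - 1*5 = 4 - 5 = -1)
r(Q) = (-1 + Q - 2*Q²)² (r(Q) = (-2*Q² + (Q - 1))² = (-2*Q² + (-1 + Q))² = (-1 + Q - 2*Q²)²)
r(-2) - 65*93 = (1 - 1*(-2) + 2*(-2)²)² - 65*93 = (1 + 2 + 2*4)² - 6045 = (1 + 2 + 8)² - 6045 = 11² - 6045 = 121 - 6045 = -5924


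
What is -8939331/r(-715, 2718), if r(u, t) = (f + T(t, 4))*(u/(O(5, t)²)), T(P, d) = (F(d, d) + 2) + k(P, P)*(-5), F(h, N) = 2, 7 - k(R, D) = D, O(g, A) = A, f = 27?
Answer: 33019761153222/4856995 ≈ 6.7984e+6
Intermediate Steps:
k(R, D) = 7 - D
T(P, d) = -31 + 5*P (T(P, d) = (2 + 2) + (7 - P)*(-5) = 4 + (-35 + 5*P) = -31 + 5*P)
r(u, t) = u*(-4 + 5*t)/t² (r(u, t) = (27 + (-31 + 5*t))*(u/(t²)) = (-4 + 5*t)*(u/t²) = u*(-4 + 5*t)/t²)
-8939331/r(-715, 2718) = -8939331*(-7387524/(715*(-4 + 5*2718))) = -8939331*(-7387524/(715*(-4 + 13590))) = -8939331/((-715*1/7387524*13586)) = -8939331/(-4856995/3693762) = -8939331*(-3693762/4856995) = 33019761153222/4856995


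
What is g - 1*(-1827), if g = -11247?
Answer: -9420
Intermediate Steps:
g - 1*(-1827) = -11247 - 1*(-1827) = -11247 + 1827 = -9420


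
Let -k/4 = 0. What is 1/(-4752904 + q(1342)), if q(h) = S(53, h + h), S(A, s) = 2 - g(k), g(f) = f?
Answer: -1/4752902 ≈ -2.1040e-7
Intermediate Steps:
k = 0 (k = -4*0 = 0)
S(A, s) = 2 (S(A, s) = 2 - 1*0 = 2 + 0 = 2)
q(h) = 2
1/(-4752904 + q(1342)) = 1/(-4752904 + 2) = 1/(-4752902) = -1/4752902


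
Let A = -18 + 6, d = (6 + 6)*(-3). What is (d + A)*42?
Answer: -2016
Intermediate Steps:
d = -36 (d = 12*(-3) = -36)
A = -12
(d + A)*42 = (-36 - 12)*42 = -48*42 = -2016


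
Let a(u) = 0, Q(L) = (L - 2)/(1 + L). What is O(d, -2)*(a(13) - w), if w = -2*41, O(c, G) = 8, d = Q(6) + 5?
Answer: 656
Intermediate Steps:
Q(L) = (-2 + L)/(1 + L)
d = 39/7 (d = (-2 + 6)/(1 + 6) + 5 = 4/7 + 5 = 39/7 ≈ 5.5714)
w = -82
O(d, -2)*(a(13) - w) = 8*(0 - 1*(-82)) = 8*(0 + 82) = 8*82 = 656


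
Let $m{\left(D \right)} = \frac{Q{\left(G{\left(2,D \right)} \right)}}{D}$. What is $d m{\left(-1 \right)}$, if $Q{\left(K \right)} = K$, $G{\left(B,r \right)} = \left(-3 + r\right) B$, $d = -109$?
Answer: $-872$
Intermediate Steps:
$G{\left(B,r \right)} = B \left(-3 + r\right)$
$m{\left(D \right)} = \frac{-6 + 2 D}{D}$ ($m{\left(D \right)} = \frac{2 \left(-3 + D\right)}{D} = \frac{-6 + 2 D}{D}$)
$d m{\left(-1 \right)} = - 109 \left(2 - \frac{6}{-1}\right) = - 109 \left(2 - -6\right) = - 109 \left(2 + 6\right) = \left(-109\right) 8 = -872$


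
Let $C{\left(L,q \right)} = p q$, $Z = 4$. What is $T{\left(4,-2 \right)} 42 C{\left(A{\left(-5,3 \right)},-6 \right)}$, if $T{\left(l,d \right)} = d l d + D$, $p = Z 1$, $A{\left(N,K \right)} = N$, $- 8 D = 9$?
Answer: $-14994$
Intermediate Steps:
$D = - \frac{9}{8}$ ($D = \left(- \frac{1}{8}\right) 9 = - \frac{9}{8} \approx -1.125$)
$p = 4$ ($p = 4 \cdot 1 = 4$)
$C{\left(L,q \right)} = 4 q$
$T{\left(l,d \right)} = - \frac{9}{8} + l d^{2}$ ($T{\left(l,d \right)} = d l d - \frac{9}{8} = l d^{2} - \frac{9}{8} = - \frac{9}{8} + l d^{2}$)
$T{\left(4,-2 \right)} 42 C{\left(A{\left(-5,3 \right)},-6 \right)} = \left(- \frac{9}{8} + 4 \left(-2\right)^{2}\right) 42 \cdot 4 \left(-6\right) = \left(- \frac{9}{8} + 4 \cdot 4\right) 42 \left(-24\right) = \left(- \frac{9}{8} + 16\right) 42 \left(-24\right) = \frac{119}{8} \cdot 42 \left(-24\right) = \frac{2499}{4} \left(-24\right) = -14994$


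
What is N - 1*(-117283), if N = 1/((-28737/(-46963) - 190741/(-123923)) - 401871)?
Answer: 274300853949160555686/2338794658688645 ≈ 1.1728e+5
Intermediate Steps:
N = -5819795849/2338794658688645 (N = 1/((-28737*(-1/46963) - 190741*(-1/123923)) - 401871) = 1/((28737/46963 + 190741/123923) - 401871) = 1/(12518944834/5819795849 - 401871) = 1/(-2338794658688645/5819795849) = -5819795849/2338794658688645 ≈ -2.4884e-6)
N - 1*(-117283) = -5819795849/2338794658688645 - 1*(-117283) = -5819795849/2338794658688645 + 117283 = 274300853949160555686/2338794658688645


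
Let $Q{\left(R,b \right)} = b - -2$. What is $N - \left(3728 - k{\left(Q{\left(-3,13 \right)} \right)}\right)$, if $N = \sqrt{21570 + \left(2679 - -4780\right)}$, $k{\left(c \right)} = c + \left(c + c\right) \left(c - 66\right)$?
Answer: $-5243 + \sqrt{29029} \approx -5072.6$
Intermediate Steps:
$Q{\left(R,b \right)} = 2 + b$ ($Q{\left(R,b \right)} = b + 2 = 2 + b$)
$k{\left(c \right)} = c + 2 c \left(-66 + c\right)$
$N = \sqrt{29029}$ ($N = \sqrt{21570 + \left(2679 + 4780\right)} = \sqrt{21570 + 7459} = \sqrt{29029} \approx 170.38$)
$N - \left(3728 - k{\left(Q{\left(-3,13 \right)} \right)}\right) = \sqrt{29029} - \left(3728 - \left(2 + 13\right) \left(-131 + 2 \left(2 + 13\right)\right)\right) = \sqrt{29029} - \left(3728 - 15 \left(-131 + 2 \cdot 15\right)\right) = \sqrt{29029} - \left(3728 - 15 \left(-131 + 30\right)\right) = \sqrt{29029} - \left(3728 - 15 \left(-101\right)\right) = \sqrt{29029} - \left(3728 - -1515\right) = \sqrt{29029} - \left(3728 + 1515\right) = \sqrt{29029} - 5243 = -5243 + \sqrt{29029}$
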